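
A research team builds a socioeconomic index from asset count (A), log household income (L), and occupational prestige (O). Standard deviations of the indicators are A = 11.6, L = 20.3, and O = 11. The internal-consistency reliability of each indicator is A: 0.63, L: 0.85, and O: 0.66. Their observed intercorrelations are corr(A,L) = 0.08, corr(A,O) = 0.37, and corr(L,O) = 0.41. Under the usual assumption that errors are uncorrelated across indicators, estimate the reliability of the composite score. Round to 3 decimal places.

0.845

Var(A+L+O) = 11.6² + 20.3² + 11² + 2·[11.6·20.3·0.08 + 11.6·11·0.37 + 20.3·11·0.41] = 667.65 + 315.207 = 982.857.
Under uncorrelated errors the observed covariances equal the true-score covariances, so only the own-variance terms attenuate.
True-score variance = [11.6²·0.63 + 20.3²·0.85 + 11²·0.66] + 315.207 = 514.909 + 315.207 = 830.116.
Reliability = 830.116 / 982.857 = 0.845.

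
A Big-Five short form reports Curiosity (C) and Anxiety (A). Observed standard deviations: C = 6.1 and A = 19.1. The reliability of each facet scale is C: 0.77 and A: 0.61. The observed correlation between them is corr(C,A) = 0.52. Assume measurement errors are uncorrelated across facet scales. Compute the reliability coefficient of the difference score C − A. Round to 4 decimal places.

0.4629

Var(C−A) = 6.1² + 19.1² − 2·6.1·19.1·0.52 = 402.02 − 121.17 = 280.85.
Because errors are independent across components, Cov(Tᵢ,Tⱼ) = Cov(Xᵢ,Xⱼ); the off-diagonal part of the true-score variance is the same as above.
True-score variance = [6.1²·0.77 + 19.1²·0.61] − 121.17 = 251.186 − 121.17 = 130.015.
Reliability = 130.015 / 280.85 = 0.4629.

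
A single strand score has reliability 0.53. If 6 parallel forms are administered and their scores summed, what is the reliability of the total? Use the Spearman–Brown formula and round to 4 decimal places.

0.8712

ρ_k = kρ / (1 + (k−1)ρ) = 6·0.53 / (1 + 5·0.53) = 3.180 / 3.650 = 0.8712.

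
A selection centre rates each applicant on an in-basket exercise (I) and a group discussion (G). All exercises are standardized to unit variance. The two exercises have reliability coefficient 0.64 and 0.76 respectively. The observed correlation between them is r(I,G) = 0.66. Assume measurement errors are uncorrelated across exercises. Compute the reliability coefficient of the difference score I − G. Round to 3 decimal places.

0.118

Var(I−G) = 1 + 1 − 2·0.66 = 2 − 1.32 = 0.68.
Because errors are independent across components, Cov(Tᵢ,Tⱼ) = Cov(Xᵢ,Xⱼ); the off-diagonal part of the true-score variance is the same as above.
True-score variance = [0.64 + 0.76] − 1.32 = 1.4 − 1.32 = 0.08.
Reliability = 0.08 / 0.68 = 0.118.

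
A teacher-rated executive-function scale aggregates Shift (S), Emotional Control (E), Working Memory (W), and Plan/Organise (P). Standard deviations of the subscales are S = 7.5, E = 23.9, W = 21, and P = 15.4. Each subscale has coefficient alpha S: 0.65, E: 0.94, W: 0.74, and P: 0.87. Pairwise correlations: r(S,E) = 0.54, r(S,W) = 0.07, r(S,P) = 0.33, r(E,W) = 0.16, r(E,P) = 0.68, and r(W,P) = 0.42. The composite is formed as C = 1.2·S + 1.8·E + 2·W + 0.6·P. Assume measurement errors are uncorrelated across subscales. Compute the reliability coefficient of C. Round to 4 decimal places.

0.8941

Var(C) = 1.2²·7.5² + 1.8²·23.9² + 2²·21² + 0.6²·15.4² + 2·[2.16·7.5·23.9·0.54 + 2.4·7.5·21·0.07 + 0.72·7.5·15.4·0.33 + 3.6·23.9·21·0.16 + 1.08·23.9·15.4·0.68 + 1.2·21·15.4·0.42] = 3781.1 + 1970.74 = 5751.84.
Because errors are independent across components, Cov(Tᵢ,Tⱼ) = Cov(Xᵢ,Xⱼ); the off-diagonal part of the true-score variance is the same as above.
True-score variance = [1.2²·7.5²·0.65 + 1.8²·23.9²·0.94 + 2²·21²·0.74 + 0.6²·15.4²·0.87] + 1970.74 = 3171.97 + 1970.74 = 5142.71.
Reliability = 5142.71 / 5751.84 = 0.8941.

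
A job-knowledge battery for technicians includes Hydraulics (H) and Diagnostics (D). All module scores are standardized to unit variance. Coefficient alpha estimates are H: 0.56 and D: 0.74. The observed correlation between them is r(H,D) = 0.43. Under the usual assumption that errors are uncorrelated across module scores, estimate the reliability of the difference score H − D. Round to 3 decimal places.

Var(H−D) = 1 + 1 − 2·0.43 = 2 − 0.86 = 1.14.
Because errors are independent across components, Cov(Tᵢ,Tⱼ) = Cov(Xᵢ,Xⱼ); the off-diagonal part of the true-score variance is the same as above.
True-score variance = [0.56 + 0.74] − 0.86 = 1.3 − 0.86 = 0.44.
Reliability = 0.44 / 1.14 = 0.386.

0.386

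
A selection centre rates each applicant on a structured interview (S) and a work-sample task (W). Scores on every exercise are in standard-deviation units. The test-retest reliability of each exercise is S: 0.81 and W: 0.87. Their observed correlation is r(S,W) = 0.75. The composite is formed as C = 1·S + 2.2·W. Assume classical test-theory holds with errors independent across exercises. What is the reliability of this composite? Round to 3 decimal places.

Var(C) = 1 + 2.2² + 2·[2.2·0.75] = 5.84 + 3.3 = 9.14.
With uncorrelated errors the cross-covariances are all true-score covariance, so they carry over unchanged; only the diagonal terms shrink to ρᵢσᵢ².
True-score variance = [0.81 + 2.2²·0.87] + 3.3 = 5.0208 + 3.3 = 8.3208.
Reliability = 8.3208 / 9.14 = 0.910.

0.910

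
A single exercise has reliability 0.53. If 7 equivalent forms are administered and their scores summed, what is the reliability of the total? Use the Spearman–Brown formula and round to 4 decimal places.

0.8876

ρ_k = kρ / (1 + (k−1)ρ) = 7·0.53 / (1 + 6·0.53) = 3.710 / 4.180 = 0.8876.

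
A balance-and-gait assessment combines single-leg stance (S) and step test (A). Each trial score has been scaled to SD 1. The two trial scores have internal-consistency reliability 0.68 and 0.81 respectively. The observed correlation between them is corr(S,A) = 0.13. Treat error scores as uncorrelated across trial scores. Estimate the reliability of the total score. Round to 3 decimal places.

Var(S+A) = 2 + 2·[0.13] = 2 + 0.26 = 2.26.
Because errors are independent across components, Cov(Tᵢ,Tⱼ) = Cov(Xᵢ,Xⱼ); the off-diagonal part of the true-score variance is the same as above.
True-score variance = [0.68 + 0.81] + 0.26 = 1.49 + 0.26 = 1.75.
Reliability = 1.75 / 2.26 = 0.774.

0.774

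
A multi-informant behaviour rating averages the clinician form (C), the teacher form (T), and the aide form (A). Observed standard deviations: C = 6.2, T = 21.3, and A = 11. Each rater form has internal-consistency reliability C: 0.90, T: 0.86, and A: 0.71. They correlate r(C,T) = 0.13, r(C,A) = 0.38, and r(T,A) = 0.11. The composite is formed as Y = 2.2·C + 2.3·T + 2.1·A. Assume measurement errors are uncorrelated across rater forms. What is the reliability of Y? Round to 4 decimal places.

Var(Y) = 2.2²·6.2² + 2.3²·21.3² + 2.1²·11² + 2·[5.06·6.2·21.3·0.13 + 4.62·6.2·11·0.38 + 4.83·21.3·11·0.11] = 3119.68 + 662.169 = 3781.85.
Under uncorrelated errors the observed covariances equal the true-score covariances, so only the own-variance terms attenuate.
True-score variance = [2.2²·6.2²·0.90 + 2.3²·21.3²·0.86 + 2.1²·11²·0.71] + 662.169 = 2610.33 + 662.169 = 3272.49.
Reliability = 3272.49 / 3781.85 = 0.8653.

0.8653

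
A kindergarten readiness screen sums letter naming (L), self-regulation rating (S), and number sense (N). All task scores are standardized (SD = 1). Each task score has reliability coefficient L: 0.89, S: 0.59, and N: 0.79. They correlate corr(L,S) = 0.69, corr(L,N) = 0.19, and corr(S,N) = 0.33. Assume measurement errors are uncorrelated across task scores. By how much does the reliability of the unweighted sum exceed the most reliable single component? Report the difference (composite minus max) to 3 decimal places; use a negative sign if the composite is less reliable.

Var(sum) = 3 + 2.42 = 5.42; true-score variance = 2.27 + 2.42 = 4.69; composite reliability = 0.8653.
Max component reliability = 0.8900.
Difference = 0.8653 − 0.8900 = -0.025.

-0.025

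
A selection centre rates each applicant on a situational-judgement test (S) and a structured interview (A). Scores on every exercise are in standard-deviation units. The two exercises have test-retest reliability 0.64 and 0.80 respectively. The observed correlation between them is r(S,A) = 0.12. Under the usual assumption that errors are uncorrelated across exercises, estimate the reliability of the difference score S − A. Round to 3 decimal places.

Var(S−A) = 1 + 1 − 2·0.12 = 2 − 0.24 = 1.76.
With uncorrelated errors the cross-covariances are all true-score covariance, so they carry over unchanged; only the diagonal terms shrink to ρᵢσᵢ².
True-score variance = [0.64 + 0.80] − 0.24 = 1.44 − 0.24 = 1.2.
Reliability = 1.2 / 1.76 = 0.682.

0.682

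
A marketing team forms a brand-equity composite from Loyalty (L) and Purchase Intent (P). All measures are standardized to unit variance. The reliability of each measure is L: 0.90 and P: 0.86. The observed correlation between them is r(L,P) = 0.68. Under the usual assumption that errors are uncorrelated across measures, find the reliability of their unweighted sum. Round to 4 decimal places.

Var(L+P) = 2 + 2·[0.68] = 2 + 1.36 = 3.36.
Under uncorrelated errors the observed covariances equal the true-score covariances, so only the own-variance terms attenuate.
True-score variance = [0.90 + 0.86] + 1.36 = 1.76 + 1.36 = 3.12.
Reliability = 3.12 / 3.36 = 0.9286.

0.9286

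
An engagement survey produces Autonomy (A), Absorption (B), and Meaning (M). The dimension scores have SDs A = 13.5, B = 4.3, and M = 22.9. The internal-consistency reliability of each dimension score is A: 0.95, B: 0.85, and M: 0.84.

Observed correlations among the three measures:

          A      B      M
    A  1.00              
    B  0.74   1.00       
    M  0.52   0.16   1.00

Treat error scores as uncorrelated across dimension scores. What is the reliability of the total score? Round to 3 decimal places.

Var(A+B+M) = 13.5² + 4.3² + 22.9² + 2·[13.5·4.3·0.74 + 13.5·22.9·0.52 + 4.3·22.9·0.16] = 725.15 + 438.94 = 1164.09.
Under uncorrelated errors the observed covariances equal the true-score covariances, so only the own-variance terms attenuate.
True-score variance = [13.5²·0.95 + 4.3²·0.85 + 22.9²·0.84] + 438.94 = 629.358 + 438.94 = 1068.3.
Reliability = 1068.3 / 1164.09 = 0.918.

0.918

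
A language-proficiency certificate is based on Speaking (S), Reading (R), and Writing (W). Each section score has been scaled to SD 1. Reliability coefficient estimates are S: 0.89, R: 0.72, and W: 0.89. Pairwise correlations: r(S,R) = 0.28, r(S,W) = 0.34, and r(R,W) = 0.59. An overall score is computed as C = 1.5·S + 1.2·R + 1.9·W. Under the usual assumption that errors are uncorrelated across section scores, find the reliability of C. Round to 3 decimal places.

Var(C) = 1.5² + 1.2² + 1.9² + 2·[1.8·0.28 + 2.85·0.34 + 2.28·0.59] = 7.3 + 5.6364 = 12.9364.
Because errors are independent across components, Cov(Tᵢ,Tⱼ) = Cov(Xᵢ,Xⱼ); the off-diagonal part of the true-score variance is the same as above.
True-score variance = [1.5²·0.89 + 1.2²·0.72 + 1.9²·0.89] + 5.6364 = 6.2522 + 5.6364 = 11.8886.
Reliability = 11.8886 / 12.9364 = 0.919.

0.919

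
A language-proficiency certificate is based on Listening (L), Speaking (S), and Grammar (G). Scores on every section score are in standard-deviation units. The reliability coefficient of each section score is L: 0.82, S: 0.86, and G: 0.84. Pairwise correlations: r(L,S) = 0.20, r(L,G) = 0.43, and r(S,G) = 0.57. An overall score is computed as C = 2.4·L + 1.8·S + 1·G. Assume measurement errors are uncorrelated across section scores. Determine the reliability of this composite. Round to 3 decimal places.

0.896

Var(C) = 2.4² + 1.8² + 1 + 2·[4.32·0.20 + 2.4·0.43 + 1.8·0.57] = 10 + 5.844 = 15.844.
Under uncorrelated errors the observed covariances equal the true-score covariances, so only the own-variance terms attenuate.
True-score variance = [2.4²·0.82 + 1.8²·0.86 + 0.84] + 5.844 = 8.3496 + 5.844 = 14.1936.
Reliability = 14.1936 / 15.844 = 0.896.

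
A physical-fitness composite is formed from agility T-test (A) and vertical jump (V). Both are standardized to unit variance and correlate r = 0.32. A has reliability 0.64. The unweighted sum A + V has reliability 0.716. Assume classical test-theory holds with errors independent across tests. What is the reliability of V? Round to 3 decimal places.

Var(A+V) = 2 + 2·0.32 = 2.640.
True-score variance = ρ_A + ρ_V + 2·0.32, so 0.716 = (0.64 + ρ_V + 0.64) / 2.640.
ρ_V = 0.716·2.640 − 0.64 − 0.64 = 0.610.

0.610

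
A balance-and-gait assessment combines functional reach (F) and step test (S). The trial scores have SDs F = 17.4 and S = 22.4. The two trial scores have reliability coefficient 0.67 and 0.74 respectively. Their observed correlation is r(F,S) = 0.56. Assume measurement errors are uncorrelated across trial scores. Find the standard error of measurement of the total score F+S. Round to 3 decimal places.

Var(total) = 804.52 + 436.531 = 1241.05.
True-score variance = 574.152 + 436.531 = 1010.68, so reliability = 0.8144.
Error variance = 1241.05 − 1010.68 = 230.368; SEM = √230.368 = 15.178.

15.178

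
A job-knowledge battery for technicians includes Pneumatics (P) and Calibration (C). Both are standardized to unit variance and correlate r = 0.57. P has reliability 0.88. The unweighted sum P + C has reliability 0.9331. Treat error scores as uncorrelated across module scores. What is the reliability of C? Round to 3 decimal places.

0.910

Var(P+C) = 2 + 2·0.57 = 3.140.
True-score variance = ρ_P + ρ_C + 2·0.57, so 0.9331 = (0.88 + ρ_C + 1.14) / 3.140.
ρ_C = 0.9331·3.140 − 0.88 − 1.14 = 0.910.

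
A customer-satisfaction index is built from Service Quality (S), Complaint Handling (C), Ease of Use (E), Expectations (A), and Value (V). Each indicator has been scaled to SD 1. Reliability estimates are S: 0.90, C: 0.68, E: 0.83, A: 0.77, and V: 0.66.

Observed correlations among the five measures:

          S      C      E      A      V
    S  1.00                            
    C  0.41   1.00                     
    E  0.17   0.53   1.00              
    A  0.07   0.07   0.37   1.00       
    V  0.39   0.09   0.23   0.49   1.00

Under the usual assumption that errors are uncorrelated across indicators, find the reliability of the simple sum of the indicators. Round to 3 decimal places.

Var(S+C+E+A+V) = 5 + 2·[0.41 + 0.17 + 0.07 + 0.39 + 0.53 + 0.07 + 0.09 + 0.37 + 0.23 + 0.49] = 5 + 5.64 = 10.64.
Because errors are independent across components, Cov(Tᵢ,Tⱼ) = Cov(Xᵢ,Xⱼ); the off-diagonal part of the true-score variance is the same as above.
True-score variance = [0.90 + 0.68 + 0.83 + 0.77 + 0.66] + 5.64 = 3.84 + 5.64 = 9.48.
Reliability = 9.48 / 10.64 = 0.891.

0.891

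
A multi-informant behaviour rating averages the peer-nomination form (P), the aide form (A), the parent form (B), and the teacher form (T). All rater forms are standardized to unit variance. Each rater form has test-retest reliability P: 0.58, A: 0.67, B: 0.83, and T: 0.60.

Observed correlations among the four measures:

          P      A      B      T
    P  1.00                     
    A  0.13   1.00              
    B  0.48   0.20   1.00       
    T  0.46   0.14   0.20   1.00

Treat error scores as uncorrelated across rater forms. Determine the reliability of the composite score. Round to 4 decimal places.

Var(P+A+B+T) = 4 + 2·[0.13 + 0.48 + 0.46 + 0.20 + 0.14 + 0.20] = 4 + 3.22 = 7.22.
Because errors are independent across components, Cov(Tᵢ,Tⱼ) = Cov(Xᵢ,Xⱼ); the off-diagonal part of the true-score variance is the same as above.
True-score variance = [0.58 + 0.67 + 0.83 + 0.60] + 3.22 = 2.68 + 3.22 = 5.9.
Reliability = 5.9 / 7.22 = 0.8172.

0.8172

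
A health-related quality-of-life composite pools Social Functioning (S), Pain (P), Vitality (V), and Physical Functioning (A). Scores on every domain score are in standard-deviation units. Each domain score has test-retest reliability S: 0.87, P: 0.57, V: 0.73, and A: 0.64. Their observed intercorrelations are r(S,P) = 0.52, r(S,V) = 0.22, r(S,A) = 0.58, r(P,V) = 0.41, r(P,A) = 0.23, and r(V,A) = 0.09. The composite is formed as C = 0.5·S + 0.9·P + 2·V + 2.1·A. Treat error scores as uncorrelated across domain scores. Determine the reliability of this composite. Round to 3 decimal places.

0.793

Var(C) = 0.5² + 0.9² + 2² + 2.1² + 2·[0.45·0.52 + 0.22 + 1.05·0.58 + 1.8·0.41 + 1.89·0.23 + 4.2·0.09] = 9.47 + 5.2274 = 14.6974.
Because errors are independent across components, Cov(Tᵢ,Tⱼ) = Cov(Xᵢ,Xⱼ); the off-diagonal part of the true-score variance is the same as above.
True-score variance = [0.5²·0.87 + 0.9²·0.57 + 2²·0.73 + 2.1²·0.64] + 5.2274 = 6.4216 + 5.2274 = 11.649.
Reliability = 11.649 / 14.6974 = 0.793.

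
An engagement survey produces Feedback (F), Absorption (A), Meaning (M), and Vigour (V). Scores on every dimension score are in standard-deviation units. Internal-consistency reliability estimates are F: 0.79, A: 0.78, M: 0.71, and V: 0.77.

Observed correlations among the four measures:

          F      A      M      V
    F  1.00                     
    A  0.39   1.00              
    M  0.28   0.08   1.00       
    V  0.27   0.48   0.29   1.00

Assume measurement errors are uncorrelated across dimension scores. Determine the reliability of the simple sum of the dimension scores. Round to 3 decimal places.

Var(F+A+M+V) = 4 + 2·[0.39 + 0.28 + 0.27 + 0.08 + 0.48 + 0.29] = 4 + 3.58 = 7.58.
With uncorrelated errors the cross-covariances are all true-score covariance, so they carry over unchanged; only the diagonal terms shrink to ρᵢσᵢ².
True-score variance = [0.79 + 0.78 + 0.71 + 0.77] + 3.58 = 3.05 + 3.58 = 6.63.
Reliability = 6.63 / 7.58 = 0.875.

0.875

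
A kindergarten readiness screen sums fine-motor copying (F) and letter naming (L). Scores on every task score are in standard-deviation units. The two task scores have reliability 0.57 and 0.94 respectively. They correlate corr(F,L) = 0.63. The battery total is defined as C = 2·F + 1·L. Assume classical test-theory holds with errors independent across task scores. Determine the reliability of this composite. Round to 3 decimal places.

Var(C) = 2² + 1 + 2·[2·0.63] = 5 + 2.52 = 7.52.
Under uncorrelated errors the observed covariances equal the true-score covariances, so only the own-variance terms attenuate.
True-score variance = [2²·0.57 + 0.94] + 2.52 = 3.22 + 2.52 = 5.74.
Reliability = 5.74 / 7.52 = 0.763.

0.763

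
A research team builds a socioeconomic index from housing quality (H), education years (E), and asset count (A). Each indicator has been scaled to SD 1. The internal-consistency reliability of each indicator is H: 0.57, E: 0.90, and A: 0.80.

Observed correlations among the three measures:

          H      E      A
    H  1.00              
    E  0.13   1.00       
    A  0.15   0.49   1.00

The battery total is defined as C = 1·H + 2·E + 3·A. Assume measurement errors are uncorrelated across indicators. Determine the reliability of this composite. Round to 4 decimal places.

Var(C) = 1 + 2² + 3² + 2·[2·0.13 + 3·0.15 + 6·0.49] = 14 + 7.3 = 21.3.
Because errors are independent across components, Cov(Tᵢ,Tⱼ) = Cov(Xᵢ,Xⱼ); the off-diagonal part of the true-score variance is the same as above.
True-score variance = [0.57 + 2²·0.90 + 3²·0.80] + 7.3 = 11.37 + 7.3 = 18.67.
Reliability = 18.67 / 21.3 = 0.8765.

0.8765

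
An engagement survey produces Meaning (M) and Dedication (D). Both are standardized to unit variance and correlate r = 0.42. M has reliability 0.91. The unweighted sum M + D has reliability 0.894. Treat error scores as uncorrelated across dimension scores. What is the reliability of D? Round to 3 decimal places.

0.789

Var(M+D) = 2 + 2·0.42 = 2.840.
True-score variance = ρ_M + ρ_D + 2·0.42, so 0.894 = (0.91 + ρ_D + 0.84) / 2.840.
ρ_D = 0.894·2.840 − 0.91 − 0.84 = 0.789.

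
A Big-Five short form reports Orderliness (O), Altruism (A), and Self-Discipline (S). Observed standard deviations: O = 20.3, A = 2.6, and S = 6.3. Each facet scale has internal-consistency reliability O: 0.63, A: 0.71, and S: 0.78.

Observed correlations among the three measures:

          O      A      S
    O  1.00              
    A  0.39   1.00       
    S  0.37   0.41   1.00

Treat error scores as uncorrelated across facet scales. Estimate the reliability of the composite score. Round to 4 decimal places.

0.7315

Var(O+A+S) = 20.3² + 2.6² + 6.3² + 2·[20.3·2.6·0.39 + 20.3·6.3·0.37 + 2.6·6.3·0.41] = 458.54 + 149.239 = 607.779.
Because errors are independent across components, Cov(Tᵢ,Tⱼ) = Cov(Xᵢ,Xⱼ); the off-diagonal part of the true-score variance is the same as above.
True-score variance = [20.3²·0.63 + 2.6²·0.71 + 6.3²·0.78] + 149.239 = 295.375 + 149.239 = 444.613.
Reliability = 444.613 / 607.779 = 0.7315.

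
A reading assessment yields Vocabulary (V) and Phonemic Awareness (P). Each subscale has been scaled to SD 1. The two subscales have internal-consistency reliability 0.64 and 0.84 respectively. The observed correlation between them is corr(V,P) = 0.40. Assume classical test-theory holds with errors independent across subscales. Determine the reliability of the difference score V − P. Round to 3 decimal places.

Var(V−P) = 1 + 1 − 2·0.40 = 2 − 0.8 = 1.2.
With uncorrelated errors the cross-covariances are all true-score covariance, so they carry over unchanged; only the diagonal terms shrink to ρᵢσᵢ².
True-score variance = [0.64 + 0.84] − 0.8 = 1.48 − 0.8 = 0.68.
Reliability = 0.68 / 1.2 = 0.567.

0.567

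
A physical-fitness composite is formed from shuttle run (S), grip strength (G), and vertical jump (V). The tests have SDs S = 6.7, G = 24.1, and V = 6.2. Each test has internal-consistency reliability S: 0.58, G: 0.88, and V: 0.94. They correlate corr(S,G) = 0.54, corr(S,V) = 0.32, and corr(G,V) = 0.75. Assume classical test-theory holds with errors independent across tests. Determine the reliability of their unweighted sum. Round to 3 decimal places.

Var(S+G+V) = 6.7² + 24.1² + 6.2² + 2·[6.7·24.1·0.54 + 6.7·6.2·0.32 + 24.1·6.2·0.75] = 664.14 + 425.103 = 1089.24.
With uncorrelated errors the cross-covariances are all true-score covariance, so they carry over unchanged; only the diagonal terms shrink to ρᵢσᵢ².
True-score variance = [6.7²·0.58 + 24.1²·0.88 + 6.2²·0.94] + 425.103 = 573.283 + 425.103 = 998.386.
Reliability = 998.386 / 1089.24 = 0.917.

0.917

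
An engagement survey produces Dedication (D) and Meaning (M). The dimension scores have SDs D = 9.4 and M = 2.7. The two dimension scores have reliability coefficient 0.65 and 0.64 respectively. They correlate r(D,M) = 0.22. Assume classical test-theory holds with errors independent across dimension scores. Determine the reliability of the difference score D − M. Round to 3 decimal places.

0.603

Var(D−M) = 9.4² + 2.7² − 2·9.4·2.7·0.22 = 95.65 − 11.1672 = 84.4828.
Under uncorrelated errors the observed covariances equal the true-score covariances, so only the own-variance terms attenuate.
True-score variance = [9.4²·0.65 + 2.7²·0.64] − 11.1672 = 62.0996 − 11.1672 = 50.9324.
Reliability = 50.9324 / 84.4828 = 0.603.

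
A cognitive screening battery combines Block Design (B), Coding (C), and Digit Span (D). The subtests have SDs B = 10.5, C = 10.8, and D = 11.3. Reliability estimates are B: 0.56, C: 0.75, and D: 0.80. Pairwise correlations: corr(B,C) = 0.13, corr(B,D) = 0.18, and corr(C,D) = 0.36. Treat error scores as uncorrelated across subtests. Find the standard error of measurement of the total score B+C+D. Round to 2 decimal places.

Var(total) = 354.58 + 160.067 = 514.647.
True-score variance = 251.372 + 160.067 = 411.439, so reliability = 0.7995.
Error variance = 514.647 − 411.439 = 103.208; SEM = √103.208 = 10.16.

10.16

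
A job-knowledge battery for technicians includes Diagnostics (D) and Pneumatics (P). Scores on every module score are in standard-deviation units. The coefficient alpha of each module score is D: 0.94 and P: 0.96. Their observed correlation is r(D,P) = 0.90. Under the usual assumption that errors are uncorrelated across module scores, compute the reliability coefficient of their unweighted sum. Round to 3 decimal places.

Var(D+P) = 2 + 2·[0.90] = 2 + 1.8 = 3.8.
Under uncorrelated errors the observed covariances equal the true-score covariances, so only the own-variance terms attenuate.
True-score variance = [0.94 + 0.96] + 1.8 = 1.9 + 1.8 = 3.7.
Reliability = 3.7 / 3.8 = 0.974.

0.974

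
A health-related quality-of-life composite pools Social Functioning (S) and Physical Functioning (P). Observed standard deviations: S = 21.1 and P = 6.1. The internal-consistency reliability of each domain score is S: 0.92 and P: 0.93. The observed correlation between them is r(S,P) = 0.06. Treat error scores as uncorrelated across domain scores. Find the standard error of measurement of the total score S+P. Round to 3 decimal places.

Var(total) = 482.42 + 15.4452 = 497.865.
True-score variance = 444.199 + 15.4452 = 459.644, so reliability = 0.9232.
Error variance = 497.865 − 459.644 = 38.2215; SEM = √38.2215 = 6.182.

6.182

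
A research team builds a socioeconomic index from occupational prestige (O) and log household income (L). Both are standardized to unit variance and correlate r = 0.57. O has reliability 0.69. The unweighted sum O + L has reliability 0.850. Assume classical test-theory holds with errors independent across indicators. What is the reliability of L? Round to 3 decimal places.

Var(O+L) = 2 + 2·0.57 = 3.140.
True-score variance = ρ_O + ρ_L + 2·0.57, so 0.850 = (0.69 + ρ_L + 1.14) / 3.140.
ρ_L = 0.850·3.140 − 0.69 − 1.14 = 0.839.

0.839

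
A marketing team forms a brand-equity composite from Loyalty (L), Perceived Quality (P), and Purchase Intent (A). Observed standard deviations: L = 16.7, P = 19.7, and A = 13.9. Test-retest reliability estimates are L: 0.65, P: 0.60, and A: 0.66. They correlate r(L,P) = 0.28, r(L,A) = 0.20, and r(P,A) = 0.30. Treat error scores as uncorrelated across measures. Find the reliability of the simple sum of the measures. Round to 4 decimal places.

Var(L+P+A) = 16.7² + 19.7² + 13.9² + 2·[16.7·19.7·0.28 + 16.7·13.9·0.20 + 19.7·13.9·0.30] = 860.19 + 441.384 = 1301.57.
Because errors are independent across components, Cov(Tᵢ,Tⱼ) = Cov(Xᵢ,Xⱼ); the off-diagonal part of the true-score variance is the same as above.
True-score variance = [16.7²·0.65 + 19.7²·0.60 + 13.9²·0.66] + 441.384 = 541.651 + 441.384 = 983.036.
Reliability = 983.036 / 1301.57 = 0.7553.

0.7553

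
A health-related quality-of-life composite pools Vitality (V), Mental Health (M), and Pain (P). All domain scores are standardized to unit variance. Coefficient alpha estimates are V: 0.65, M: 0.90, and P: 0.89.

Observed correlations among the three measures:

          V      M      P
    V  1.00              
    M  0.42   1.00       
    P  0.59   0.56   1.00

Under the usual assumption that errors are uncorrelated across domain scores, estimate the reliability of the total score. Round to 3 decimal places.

Var(V+M+P) = 3 + 2·[0.42 + 0.59 + 0.56] = 3 + 3.14 = 6.14.
With uncorrelated errors the cross-covariances are all true-score covariance, so they carry over unchanged; only the diagonal terms shrink to ρᵢσᵢ².
True-score variance = [0.65 + 0.90 + 0.89] + 3.14 = 2.44 + 3.14 = 5.58.
Reliability = 5.58 / 6.14 = 0.909.

0.909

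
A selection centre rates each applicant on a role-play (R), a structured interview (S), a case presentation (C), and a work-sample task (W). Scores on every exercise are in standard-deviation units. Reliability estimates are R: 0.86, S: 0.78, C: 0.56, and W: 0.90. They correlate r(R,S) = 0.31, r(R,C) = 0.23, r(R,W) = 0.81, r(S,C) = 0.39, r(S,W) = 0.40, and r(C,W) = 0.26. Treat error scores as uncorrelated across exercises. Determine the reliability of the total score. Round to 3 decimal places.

Var(R+S+C+W) = 4 + 2·[0.31 + 0.23 + 0.81 + 0.39 + 0.40 + 0.26] = 4 + 4.8 = 8.8.
Under uncorrelated errors the observed covariances equal the true-score covariances, so only the own-variance terms attenuate.
True-score variance = [0.86 + 0.78 + 0.56 + 0.90] + 4.8 = 3.1 + 4.8 = 7.9.
Reliability = 7.9 / 8.8 = 0.898.

0.898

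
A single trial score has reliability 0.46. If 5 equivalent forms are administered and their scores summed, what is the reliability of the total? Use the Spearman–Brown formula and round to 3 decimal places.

ρ_k = kρ / (1 + (k−1)ρ) = 5·0.46 / (1 + 4·0.46) = 2.300 / 2.840 = 0.810.

0.810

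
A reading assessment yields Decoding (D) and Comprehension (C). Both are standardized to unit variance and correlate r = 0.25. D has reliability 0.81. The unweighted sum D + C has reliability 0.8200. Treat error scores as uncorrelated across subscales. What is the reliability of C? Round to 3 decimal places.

0.740

Var(D+C) = 2 + 2·0.25 = 2.500.
True-score variance = ρ_D + ρ_C + 2·0.25, so 0.8200 = (0.81 + ρ_C + 0.50) / 2.500.
ρ_C = 0.8200·2.500 − 0.81 − 0.50 = 0.740.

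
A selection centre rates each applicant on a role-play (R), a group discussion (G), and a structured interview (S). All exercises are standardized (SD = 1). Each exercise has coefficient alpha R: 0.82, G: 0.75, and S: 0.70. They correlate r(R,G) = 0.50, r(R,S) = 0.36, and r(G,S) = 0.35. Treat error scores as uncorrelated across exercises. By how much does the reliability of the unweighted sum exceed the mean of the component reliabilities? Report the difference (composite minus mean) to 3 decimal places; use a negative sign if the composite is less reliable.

0.109

Var(sum) = 3 + 2.42 = 5.42; true-score variance = 2.27 + 2.42 = 4.69; composite reliability = 0.8653.
Mean component reliability = 0.7567.
Difference = 0.8653 − 0.7567 = 0.109.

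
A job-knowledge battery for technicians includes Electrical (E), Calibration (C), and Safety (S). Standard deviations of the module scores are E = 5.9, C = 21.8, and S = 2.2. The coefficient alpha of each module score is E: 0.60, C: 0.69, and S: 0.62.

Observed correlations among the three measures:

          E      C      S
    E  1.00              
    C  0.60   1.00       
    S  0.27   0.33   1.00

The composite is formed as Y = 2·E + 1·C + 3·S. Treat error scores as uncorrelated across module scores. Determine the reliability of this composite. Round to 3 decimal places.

0.801

Var(Y) = 2²·5.9² + 21.8² + 3²·2.2² + 2·[2·5.9·21.8·0.60 + 6·5.9·2.2·0.27 + 3·21.8·2.2·0.33] = 658.04 + 445.704 = 1103.74.
Because errors are independent across components, Cov(Tᵢ,Tⱼ) = Cov(Xᵢ,Xⱼ); the off-diagonal part of the true-score variance is the same as above.
True-score variance = [2²·5.9²·0.60 + 21.8²·0.69 + 3²·2.2²·0.62] + 445.704 = 438.467 + 445.704 = 884.171.
Reliability = 884.171 / 1103.74 = 0.801.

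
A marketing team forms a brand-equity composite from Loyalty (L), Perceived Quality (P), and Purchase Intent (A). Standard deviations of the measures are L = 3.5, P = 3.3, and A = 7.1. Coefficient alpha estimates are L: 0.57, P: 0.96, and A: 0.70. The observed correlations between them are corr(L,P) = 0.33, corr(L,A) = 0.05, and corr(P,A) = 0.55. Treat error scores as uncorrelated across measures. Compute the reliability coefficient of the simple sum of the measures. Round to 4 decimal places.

Var(L+P+A) = 3.5² + 3.3² + 7.1² + 2·[3.5·3.3·0.33 + 3.5·7.1·0.05 + 3.3·7.1·0.55] = 73.55 + 35.881 = 109.431.
Under uncorrelated errors the observed covariances equal the true-score covariances, so only the own-variance terms attenuate.
True-score variance = [3.5²·0.57 + 3.3²·0.96 + 7.1²·0.70] + 35.881 = 52.7239 + 35.881 = 88.6049.
Reliability = 88.6049 / 109.431 = 0.8097.

0.8097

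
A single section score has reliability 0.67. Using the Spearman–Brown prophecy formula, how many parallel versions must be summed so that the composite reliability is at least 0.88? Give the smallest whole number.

k ≥ ρ*(1−ρ₁)/(ρ₁(1−ρ*)) = 0.88·0.33 / (0.67·0.12) = 3.612.
Smallest integer k = 4.

4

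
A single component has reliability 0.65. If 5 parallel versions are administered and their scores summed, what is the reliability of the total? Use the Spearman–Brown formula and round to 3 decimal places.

0.903

ρ_k = kρ / (1 + (k−1)ρ) = 5·0.65 / (1 + 4·0.65) = 3.250 / 3.600 = 0.903.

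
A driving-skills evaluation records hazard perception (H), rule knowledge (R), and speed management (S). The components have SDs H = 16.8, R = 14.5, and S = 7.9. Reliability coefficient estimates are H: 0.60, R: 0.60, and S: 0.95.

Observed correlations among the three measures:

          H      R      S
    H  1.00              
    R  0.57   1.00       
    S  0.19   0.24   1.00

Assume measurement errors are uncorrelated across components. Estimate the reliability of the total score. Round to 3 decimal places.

Var(H+R+S) = 16.8² + 14.5² + 7.9² + 2·[16.8·14.5·0.57 + 16.8·7.9·0.19 + 14.5·7.9·0.24] = 554.9 + 383.122 = 938.022.
Because errors are independent across components, Cov(Tᵢ,Tⱼ) = Cov(Xᵢ,Xⱼ); the off-diagonal part of the true-score variance is the same as above.
True-score variance = [16.8²·0.60 + 14.5²·0.60 + 7.9²·0.95] + 383.122 = 354.784 + 383.122 = 737.905.
Reliability = 737.905 / 938.022 = 0.787.

0.787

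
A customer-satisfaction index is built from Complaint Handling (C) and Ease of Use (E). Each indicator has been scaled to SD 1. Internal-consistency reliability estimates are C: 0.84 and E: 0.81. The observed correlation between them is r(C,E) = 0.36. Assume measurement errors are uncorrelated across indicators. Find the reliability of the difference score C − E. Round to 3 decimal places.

Var(C−E) = 1 + 1 − 2·0.36 = 2 − 0.72 = 1.28.
With uncorrelated errors the cross-covariances are all true-score covariance, so they carry over unchanged; only the diagonal terms shrink to ρᵢσᵢ².
True-score variance = [0.84 + 0.81] − 0.72 = 1.65 − 0.72 = 0.93.
Reliability = 0.93 / 1.28 = 0.727.

0.727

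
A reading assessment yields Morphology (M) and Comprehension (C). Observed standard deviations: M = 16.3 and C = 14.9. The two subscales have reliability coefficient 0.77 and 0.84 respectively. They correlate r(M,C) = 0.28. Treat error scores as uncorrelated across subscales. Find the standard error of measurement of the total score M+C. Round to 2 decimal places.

Var(total) = 487.7 + 136.007 = 623.707.
True-score variance = 391.07 + 136.007 = 527.077, so reliability = 0.8451.
Error variance = 623.707 − 527.077 = 96.6303; SEM = √96.6303 = 9.83.

9.83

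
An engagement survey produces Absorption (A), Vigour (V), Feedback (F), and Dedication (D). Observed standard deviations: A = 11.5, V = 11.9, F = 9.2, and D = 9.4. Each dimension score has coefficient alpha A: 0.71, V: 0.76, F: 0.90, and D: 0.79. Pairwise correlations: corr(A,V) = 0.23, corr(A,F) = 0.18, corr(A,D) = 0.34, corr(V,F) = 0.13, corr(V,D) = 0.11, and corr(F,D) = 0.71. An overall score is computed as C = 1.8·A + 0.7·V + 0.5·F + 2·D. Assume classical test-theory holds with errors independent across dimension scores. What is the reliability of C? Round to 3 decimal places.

0.847

Var(C) = 1.8²·11.5² + 0.7²·11.9² + 0.5²·9.2² + 2²·9.4² + 2·[1.26·11.5·11.9·0.23 + 0.9·11.5·9.2·0.18 + 3.6·11.5·9.4·0.34 + 0.35·11.9·9.2·0.13 + 1.4·11.9·9.4·0.11 + 9.2·9.4·0.71] = 872.479 + 545.443 = 1417.92.
Under uncorrelated errors the observed covariances equal the true-score covariances, so only the own-variance terms attenuate.
True-score variance = [1.8²·11.5²·0.71 + 0.7²·11.9²·0.76 + 0.5²·9.2²·0.90 + 2²·9.4²·0.79] + 545.443 = 655.225 + 545.443 = 1200.67.
Reliability = 1200.67 / 1417.92 = 0.847.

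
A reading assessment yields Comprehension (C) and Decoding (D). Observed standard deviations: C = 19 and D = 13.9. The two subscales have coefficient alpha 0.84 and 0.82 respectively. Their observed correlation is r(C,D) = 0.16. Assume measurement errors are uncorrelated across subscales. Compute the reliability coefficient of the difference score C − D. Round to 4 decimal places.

Var(C−D) = 19² + 13.9² − 2·19·13.9·0.16 = 554.21 − 84.512 = 469.698.
With uncorrelated errors the cross-covariances are all true-score covariance, so they carry over unchanged; only the diagonal terms shrink to ρᵢσᵢ².
True-score variance = [19²·0.84 + 13.9²·0.82] − 84.512 = 461.672 − 84.512 = 377.16.
Reliability = 377.16 / 469.698 = 0.8030.

0.8030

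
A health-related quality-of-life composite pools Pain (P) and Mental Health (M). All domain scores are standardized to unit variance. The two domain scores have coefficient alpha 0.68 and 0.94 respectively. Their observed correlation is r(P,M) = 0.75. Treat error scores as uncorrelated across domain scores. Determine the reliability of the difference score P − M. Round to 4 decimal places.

Var(P−M) = 1 + 1 − 2·0.75 = 2 − 1.5 = 0.5.
Because errors are independent across components, Cov(Tᵢ,Tⱼ) = Cov(Xᵢ,Xⱼ); the off-diagonal part of the true-score variance is the same as above.
True-score variance = [0.68 + 0.94] − 1.5 = 1.62 − 1.5 = 0.12.
Reliability = 0.12 / 0.5 = 0.2400.

0.2400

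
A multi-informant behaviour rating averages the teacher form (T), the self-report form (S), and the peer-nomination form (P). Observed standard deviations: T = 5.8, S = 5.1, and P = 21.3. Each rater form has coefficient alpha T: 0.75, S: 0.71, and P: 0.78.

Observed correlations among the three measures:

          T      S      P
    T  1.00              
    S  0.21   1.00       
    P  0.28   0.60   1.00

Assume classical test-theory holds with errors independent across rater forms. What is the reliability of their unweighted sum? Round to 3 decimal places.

Var(T+S+P) = 5.8² + 5.1² + 21.3² + 2·[5.8·5.1·0.21 + 5.8·21.3·0.28 + 5.1·21.3·0.60] = 513.34 + 211.962 = 725.302.
With uncorrelated errors the cross-covariances are all true-score covariance, so they carry over unchanged; only the diagonal terms shrink to ρᵢσᵢ².
True-score variance = [5.8²·0.75 + 5.1²·0.71 + 21.3²·0.78] + 211.962 = 397.575 + 211.962 = 609.537.
Reliability = 609.537 / 725.302 = 0.840.

0.840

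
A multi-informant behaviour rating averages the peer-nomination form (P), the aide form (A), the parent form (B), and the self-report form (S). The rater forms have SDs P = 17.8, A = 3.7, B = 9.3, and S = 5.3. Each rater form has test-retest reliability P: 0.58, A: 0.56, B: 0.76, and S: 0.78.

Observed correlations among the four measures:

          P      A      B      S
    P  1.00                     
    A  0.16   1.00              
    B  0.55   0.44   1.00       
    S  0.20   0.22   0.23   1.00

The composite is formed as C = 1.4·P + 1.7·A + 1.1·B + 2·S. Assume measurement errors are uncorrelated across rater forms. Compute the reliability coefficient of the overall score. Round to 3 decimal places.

Var(C) = 1.4²·17.8² + 1.7²·3.7² + 1.1²·9.3² + 2²·5.3² + 2·[2.38·17.8·3.7·0.16 + 1.54·17.8·9.3·0.55 + 2.8·17.8·5.3·0.20 + 1.87·3.7·9.3·0.44 + 3.4·3.7·5.3·0.22 + 2.2·9.3·5.3·0.23] = 877.583 + 572.088 = 1449.67.
Under uncorrelated errors the observed covariances equal the true-score covariances, so only the own-variance terms attenuate.
True-score variance = [1.4²·17.8²·0.58 + 1.7²·3.7²·0.56 + 1.1²·9.3²·0.76 + 2²·5.3²·0.78] + 572.088 = 549.517 + 572.088 = 1121.6.
Reliability = 1121.6 / 1449.67 = 0.774.

0.774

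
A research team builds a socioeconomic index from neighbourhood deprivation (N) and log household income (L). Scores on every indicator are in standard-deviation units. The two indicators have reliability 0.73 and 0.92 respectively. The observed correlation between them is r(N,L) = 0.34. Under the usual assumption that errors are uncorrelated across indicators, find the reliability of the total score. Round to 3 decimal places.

0.869

Var(N+L) = 2 + 2·[0.34] = 2 + 0.68 = 2.68.
Because errors are independent across components, Cov(Tᵢ,Tⱼ) = Cov(Xᵢ,Xⱼ); the off-diagonal part of the true-score variance is the same as above.
True-score variance = [0.73 + 0.92] + 0.68 = 1.65 + 0.68 = 2.33.
Reliability = 2.33 / 2.68 = 0.869.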